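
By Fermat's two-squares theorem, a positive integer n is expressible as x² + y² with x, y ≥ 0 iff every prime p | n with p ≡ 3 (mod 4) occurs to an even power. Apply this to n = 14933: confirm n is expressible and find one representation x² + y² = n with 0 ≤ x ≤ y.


Step 1: Factor n = 14933 = 109 · 137.
Step 2: Check the mod-4 condition on each prime factor: 109 ≡ 1 (mod 4), exponent 1; 137 ≡ 1 (mod 4), exponent 1.
All primes ≡ 3 (mod 4) appear to even exponent (or don't appear), so by the two-squares theorem n IS expressible as a sum of two squares.
Step 3: Build a representation. Here n = 109 · 137 is a product of primes ≡ 1 (mod 4). Each prime p ≡ 1 (mod 4) is itself a sum of two squares; find a² by testing p − a² for a perfect square:
  109: 109 − 1² = 108, 109 − 2² = 105, 109 − 3² = 100 = 10² ⇒ 109 = 3² + 10².
  137: 137 − 1² = 136, 137 − 2² = 133, 137 − 3² = 128, 137 − 4² = 121 = 11² ⇒ 137 = 4² + 11².
  Combine using the Brahmagupta–Fibonacci identity (a² + b²)(c² + d²) = (ac − bd)² + (ad + bc)² = (ac + bd)² + (ad − bc)²:
  109 · 137 = 14933: from (3² + 10²)(4² + 11²), take (3·4 − 10·11, 3·11 + 10·4) = (12 − 110, 33 + 40) = (-98, 73); dropping signs (only squares matter) gives (98, 73); check 98² + 73² = 9604 + 5329 = 14933 ✓.
Step 4: Order so x ≤ y and verify: 73² + 98² = 5329 + 9604 = 14933 = n. ✓

n = 14933 = 73² + 98² (one valid representation with x ≤ y).


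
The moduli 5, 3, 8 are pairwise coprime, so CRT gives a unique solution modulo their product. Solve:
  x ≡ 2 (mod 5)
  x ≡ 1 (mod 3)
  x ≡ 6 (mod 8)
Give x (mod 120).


Moduli 5, 3, 8 are pairwise coprime; by CRT there is a unique solution modulo M = 5 · 3 · 8 = 120.
Solve pairwise, accumulating the modulus:
  Start with x ≡ 2 (mod 5).
  Combine with x ≡ 1 (mod 3): since gcd(5, 3) = 1, we get a unique residue mod 15.
    Write x = 2 + 5·t and substitute into x ≡ 1 (mod 3): 5·t ≡ 1 − 2 = -1 (mod 3).
    Reduce coefficients mod 3: 2·t ≡ 2 (mod 3).
    The inverse of 2 mod 3 is 2 (since 2·2 = 4 = 1·3 + 1), so t ≡ 2·2 = 4 ≡ 1 (mod 3).
    Then x = 2 + 5·1 = 7, valid modulo lcm(5, 3) = 15: x ≡ 7 (mod 15).
  Combine with x ≡ 6 (mod 8): since gcd(15, 8) = 1, we get a unique residue mod 120.
    Write x = 7 + 15·t and substitute into x ≡ 6 (mod 8): 15·t ≡ 6 − 7 = -1 (mod 8).
    Reduce coefficients mod 8: 7·t ≡ 7 (mod 8).
    The inverse of 7 mod 8 is 7 (since 7·7 = 49 = 6·8 + 1), so t ≡ 7·7 = 49 ≡ 1 (mod 8).
    Then x = 7 + 15·1 = 22, valid modulo lcm(15, 8) = 120: x ≡ 22 (mod 120).
Verify: 22 mod 5 = 2 ✓, 22 mod 3 = 1 ✓, 22 mod 8 = 6 ✓.

x ≡ 22 (mod 120).


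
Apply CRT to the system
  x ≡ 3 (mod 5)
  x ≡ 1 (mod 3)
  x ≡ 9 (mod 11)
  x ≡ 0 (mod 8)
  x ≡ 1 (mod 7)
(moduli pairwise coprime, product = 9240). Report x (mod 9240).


Product of moduli M = 5 · 3 · 11 · 8 · 7 = 9240.
Merge one congruence at a time:
  Start: x ≡ 3 (mod 5).
  Combine with x ≡ 1 (mod 3); new modulus lcm = 15.
    Write x = 3 + 5·t and substitute into x ≡ 1 (mod 3): 5·t ≡ 1 − 3 = -2 (mod 3).
    Reduce coefficients mod 3: 2·t ≡ 1 (mod 3).
    The inverse of 2 mod 3 is 2 (since 2·2 = 4 = 1·3 + 1), so t ≡ 2·1 = 2 ≡ 2 (mod 3).
    Then x = 3 + 5·2 = 13, valid modulo lcm(5, 3) = 15: x ≡ 13 (mod 15).
  Combine with x ≡ 9 (mod 11); new modulus lcm = 165.
    Write x = 13 + 15·t and substitute into x ≡ 9 (mod 11): 15·t ≡ 9 − 13 = -4 (mod 11).
    Reduce coefficients mod 11: 4·t ≡ 7 (mod 11).
    The inverse of 4 mod 11 is 3 (since 4·3 = 12 = 1·11 + 1), so t ≡ 3·7 = 21 ≡ 10 (mod 11).
    Then x = 13 + 15·10 = 163, valid modulo lcm(15, 11) = 165: x ≡ 163 (mod 165).
  Combine with x ≡ 0 (mod 8); new modulus lcm = 1320.
    Write x = 163 + 165·t and substitute into x ≡ 0 (mod 8): 165·t ≡ 0 − 163 = -163 (mod 8).
    Reduce coefficients mod 8: 5·t ≡ 5 (mod 8).
    The inverse of 5 mod 8 is 5 (since 5·5 = 25 = 3·8 + 1), so t ≡ 5·5 = 25 ≡ 1 (mod 8).
    Then x = 163 + 165·1 = 328, valid modulo lcm(165, 8) = 1320: x ≡ 328 (mod 1320).
  Combine with x ≡ 1 (mod 7); new modulus lcm = 9240.
    Write x = 328 + 1320·t and substitute into x ≡ 1 (mod 7): 1320·t ≡ 1 − 328 = -327 (mod 7).
    Reduce coefficients mod 7: 4·t ≡ 2 (mod 7).
    The inverse of 4 mod 7 is 2 (since 4·2 = 8 = 1·7 + 1), so t ≡ 2·2 = 4 ≡ 4 (mod 7).
    Then x = 328 + 1320·4 = 5608, valid modulo lcm(1320, 7) = 9240: x ≡ 5608 (mod 9240).
Verify against each original: 5608 mod 5 = 3, 5608 mod 3 = 1, 5608 mod 11 = 9, 5608 mod 8 = 0, 5608 mod 7 = 1.

x ≡ 5608 (mod 9240).


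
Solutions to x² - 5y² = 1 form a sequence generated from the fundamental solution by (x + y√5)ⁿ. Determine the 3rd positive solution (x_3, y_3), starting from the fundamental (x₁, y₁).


Step 1: Find the fundamental solution (x₁, y₁) of x² - 5y² = 1.
  Expand √5 as a continued fraction. a₀ = ⌊√5⌋ = 2; iterate m_{k+1} = d_k·a_k − m_k, d_{k+1} = (5 − m_{k+1}²)/d_k, a_{k+1} = ⌊(a₀ + m_{k+1})/d_{k+1}⌋ (starting m₀ = 0, d₀ = 1), with convergents p_k = a_k·p_{k-1} + p_{k-2}, q_k = a_k·q_{k-1} + q_{k-2} (p₋₁ = 1, q₋₁ = 0):
  k = 0: a₀ = 2; p₀/q₀ = 2/1; p₀² − 5·q₀² = 4 − 5 = -1.
  k = 1: m = 2, d = 1, a = ⌊(2 + 2)/1⌋ = 4; p/q = (4·2 + 1)/(4·1 + 0) = 9/4; p² − 5·q² = 81 − 80 = 1.
  The first convergent with p² − 5·q² = 1 gives the fundamental solution (x₁, y₁) = (9, 4).
Step 2: Apply the recurrence (x_{n+1}, y_{n+1}) = (x₁x_n + 5y₁y_n, x₁y_n + y₁x_n) repeatedly.
  From (x_1, y_1) = (9, 4): x_2 = 9·9 + 5·4·4 = 161; y_2 = 9·4 + 4·9 = 72.
  From (x_2, y_2) = (161, 72): x_3 = 9·161 + 5·4·72 = 2889; y_3 = 9·72 + 4·161 = 1292.
Step 3: Verify x_3² - 5·y_3² = 8346321 - 8346320 = 1 (should be 1). ✓

(x_1, y_1) = (9, 4); (x_3, y_3) = (2889, 1292).


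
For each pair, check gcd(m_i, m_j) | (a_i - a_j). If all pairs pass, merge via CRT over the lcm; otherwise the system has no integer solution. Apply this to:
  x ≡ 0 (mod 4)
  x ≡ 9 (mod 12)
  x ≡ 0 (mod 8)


Moduli 4, 12, 8 are not pairwise coprime, so CRT works modulo lcm(m_i) when all pairwise compatibility conditions hold.
Pairwise compatibility: gcd(m_i, m_j) must divide a_i - a_j for every pair.
Merge one congruence at a time:
  Start: x ≡ 0 (mod 4).
  Combine with x ≡ 9 (mod 12): gcd(4, 12) = 4, and 9 - 0 = 9 is NOT divisible by 4.
    ⇒ system is inconsistent (no integer solution).

No solution (the system is inconsistent).


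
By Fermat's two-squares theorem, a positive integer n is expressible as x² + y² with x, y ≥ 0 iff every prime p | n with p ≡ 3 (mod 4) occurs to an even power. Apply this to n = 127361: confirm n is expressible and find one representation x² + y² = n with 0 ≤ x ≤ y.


Step 1: Factor n = 127361 = 13 · 97 · 101.
Step 2: Check the mod-4 condition on each prime factor: 13 ≡ 1 (mod 4), exponent 1; 97 ≡ 1 (mod 4), exponent 1; 101 ≡ 1 (mod 4), exponent 1.
All primes ≡ 3 (mod 4) appear to even exponent (or don't appear), so by the two-squares theorem n IS expressible as a sum of two squares.
Step 3: Build a representation. Here n = 13 · 97 · 101 is a product of primes ≡ 1 (mod 4). Each prime p ≡ 1 (mod 4) is itself a sum of two squares; find a² by testing p − a² for a perfect square:
  13: 13 − 1² = 12, 13 − 2² = 9 = 3² ⇒ 13 = 2² + 3².
  97: 97 − 1² = 96, 97 − 2² = 93, 97 − 3² = 88, 97 − 4² = 81 = 9² ⇒ 97 = 4² + 9².
  101: 101 − 1² = 100 = 10² ⇒ 101 = 1² + 10².
  Combine using the Brahmagupta–Fibonacci identity (a² + b²)(c² + d²) = (ac − bd)² + (ad + bc)² = (ac + bd)² + (ad − bc)²:
  13 · 97 = 1261: from (2² + 3²)(4² + 9²), take (2·4 − 3·9, 2·9 + 3·4) = (8 − 27, 18 + 12) = (-19, 30); dropping signs (only squares matter) gives (19, 30); check 19² + 30² = 361 + 900 = 1261 ✓.
  1261 · 101 = 127361: from (19² + 30²)(1² + 10²), take (19·1 − 30·10, 19·10 + 30·1) = (19 − 300, 190 + 30) = (-281, 220); dropping signs (only squares matter) gives (281, 220); check 281² + 220² = 78961 + 48400 = 127361 ✓.
Step 4: Order so x ≤ y and verify: 220² + 281² = 48400 + 78961 = 127361 = n. ✓

n = 127361 = 220² + 281² (one valid representation with x ≤ y).


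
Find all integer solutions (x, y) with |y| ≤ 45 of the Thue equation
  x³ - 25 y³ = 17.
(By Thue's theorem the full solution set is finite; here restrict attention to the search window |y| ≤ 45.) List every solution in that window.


The equation is x³ - 25y³ = 17. For fixed y, x³ = 25·y³ + 17, so a solution requires the RHS to be a perfect cube.
Strategy: iterate y from -45 to 45, compute RHS = 25·y³ + 17, and check whether it is a (positive or negative) perfect cube.
Check small values of y:
  y = 0: RHS = 17 is not a perfect cube.
  y = 1: RHS = 42 is not a perfect cube.
  y = -1: RHS = -8 = (-2)³ ⇒ x = -2 works.
  y = 2: RHS = 217 is not a perfect cube.
  y = -2: RHS = -183 is not a perfect cube.
  y = 3: RHS = 692 is not a perfect cube.
  y = -3: RHS = -658 is not a perfect cube.
Continuing the search up to |y| = 45 finds no further solutions beyond those listed.
Collected solutions: (-2, -1).

Solutions (with |y| ≤ 45): (-2, -1).


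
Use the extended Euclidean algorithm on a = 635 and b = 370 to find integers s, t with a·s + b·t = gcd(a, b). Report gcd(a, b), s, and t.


Euclidean algorithm on (635, 370) — divide until remainder is 0:
  635 = 1 · 370 + 265
  370 = 1 · 265 + 105
  265 = 2 · 105 + 55
  105 = 1 · 55 + 50
  55 = 1 · 50 + 5
  50 = 10 · 5 + 0
gcd(635, 370) = 5.
Track Bezout coefficients alongside the remainders: start with r₀ = 635 = a·1 + b·0 (s = 1, t = 0) and r₁ = 370 = a·0 + b·1 (s = 0, t = 1); each new remainder r_{k+1} = r_{k-1} − q_k·r_k inherits s_{k+1} = s_{k-1} − q_k·s_k, t_{k+1} = t_{k-1} − q_k·t_k, so r_k = a·s_k + b·t_k at every step:
  q = 1: r = 265, s = 1 − 1·0 = 1, t = 0 − 1·1 = -1  (check: 635·1 + 370·(-1) = 265)
  q = 1: r = 105, s = 0 − 1·1 = -1, t = 1 − 1·(-1) = 2  (check: 635·(-1) + 370·2 = 105)
  q = 2: r = 55, s = 1 − 2·(-1) = 3, t = -1 − 2·2 = -5  (check: 635·3 + 370·(-5) = 55)
  q = 1: r = 50, s = -1 − 1·3 = -4, t = 2 − 1·(-5) = 7  (check: 635·(-4) + 370·7 = 50)
  q = 1: r = 5, s = 3 − 1·(-4) = 7, t = -5 − 1·7 = -12  (check: 635·7 + 370·(-12) = 5)
The row with r = 5 (the gcd) gives the Bezout coefficients s = 7, t = -12.
Result: 635 · (7) + 370 · (-12) = 5.

gcd(635, 370) = 5; s = 7, t = -12 (check: 635·7 + 370·(-12) = 5).


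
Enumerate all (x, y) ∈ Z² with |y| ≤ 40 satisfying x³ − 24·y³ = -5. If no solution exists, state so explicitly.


The equation is x³ - 24y³ = -5. For fixed y, x³ = 24·y³ − 5, so a solution requires the RHS to be a perfect cube.
Strategy: iterate y from -40 to 40, compute RHS = 24·y³ − 5, and check whether it is a (positive or negative) perfect cube.
Check small values of y:
  y = 0: RHS = -5 is not a perfect cube.
  y = 1: RHS = 19 is not a perfect cube.
  y = -1: RHS = -29 is not a perfect cube.
  y = 2: RHS = 187 is not a perfect cube.
  y = -2: RHS = -197 is not a perfect cube.
  y = 3: RHS = 643 is not a perfect cube.
  y = -3: RHS = -653 is not a perfect cube.
Continuing the search up to |y| = 40 finds no solutions either.
No (x, y) in the scanned range satisfies the equation.

No integer solutions with |y| ≤ 40.


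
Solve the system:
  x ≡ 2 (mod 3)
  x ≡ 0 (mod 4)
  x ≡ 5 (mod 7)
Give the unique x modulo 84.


Moduli 3, 4, 7 are pairwise coprime; by CRT there is a unique solution modulo M = 3 · 4 · 7 = 84.
Solve pairwise, accumulating the modulus:
  Start with x ≡ 2 (mod 3).
  Combine with x ≡ 0 (mod 4): since gcd(3, 4) = 1, we get a unique residue mod 12.
    Write x = 2 + 3·t and substitute into x ≡ 0 (mod 4): 3·t ≡ 0 − 2 = -2 (mod 4).
    Reduce coefficients mod 4: 3·t ≡ 2 (mod 4).
    The inverse of 3 mod 4 is 3 (since 3·3 = 9 = 2·4 + 1), so t ≡ 3·2 = 6 ≡ 2 (mod 4).
    Then x = 2 + 3·2 = 8, valid modulo lcm(3, 4) = 12: x ≡ 8 (mod 12).
  Combine with x ≡ 5 (mod 7): since gcd(12, 7) = 1, we get a unique residue mod 84.
    Write x = 8 + 12·t and substitute into x ≡ 5 (mod 7): 12·t ≡ 5 − 8 = -3 (mod 7).
    Reduce coefficients mod 7: 5·t ≡ 4 (mod 7).
    The inverse of 5 mod 7 is 3 (since 5·3 = 15 = 2·7 + 1), so t ≡ 3·4 = 12 ≡ 5 (mod 7).
    Then x = 8 + 12·5 = 68, valid modulo lcm(12, 7) = 84: x ≡ 68 (mod 84).
Verify: 68 mod 3 = 2 ✓, 68 mod 4 = 0 ✓, 68 mod 7 = 5 ✓.

x ≡ 68 (mod 84).


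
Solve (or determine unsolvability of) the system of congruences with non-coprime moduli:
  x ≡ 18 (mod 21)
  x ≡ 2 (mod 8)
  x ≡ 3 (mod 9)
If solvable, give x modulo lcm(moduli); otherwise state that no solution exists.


Moduli 21, 8, 9 are not pairwise coprime, so CRT works modulo lcm(m_i) when all pairwise compatibility conditions hold.
Pairwise compatibility: gcd(m_i, m_j) must divide a_i - a_j for every pair.
Merge one congruence at a time:
  Start: x ≡ 18 (mod 21).
  Combine with x ≡ 2 (mod 8): gcd(21, 8) = 1; 2 - 18 = -16, which IS divisible by 1, so compatible.
    Write x = 18 + 21·t and substitute into x ≡ 2 (mod 8): 21·t ≡ 2 − 18 = -16 (mod 8).
    Reduce coefficients mod 8: 5·t ≡ 0 (mod 8).
    The inverse of 5 mod 8 is 5 (since 5·5 = 25 = 3·8 + 1), so t ≡ 5·0 = 0 ≡ 0 (mod 8).
    Then x = 18 + 21·0 = 18, valid modulo lcm(21, 8) = 168: x ≡ 18 (mod 168).
  Combine with x ≡ 3 (mod 9): gcd(168, 9) = 3; 3 - 18 = -15, which IS divisible by 3, so compatible.
    Write x = 18 + 168·t and substitute into x ≡ 3 (mod 9): 168·t ≡ 3 − 18 = -15 (mod 9).
    Divide the congruence (and modulus) by g = 3: 56·t ≡ -5 (mod 3).
    Reduce coefficients mod 3: 2·t ≡ 1 (mod 3).
    The inverse of 2 mod 3 is 2 (since 2·2 = 4 = 1·3 + 1), so t ≡ 2·1 = 2 ≡ 2 (mod 3).
    Then x = 18 + 168·2 = 354, valid modulo lcm(168, 9) = 504: x ≡ 354 (mod 504).
Verify: 354 mod 21 = 18, 354 mod 8 = 2, 354 mod 9 = 3.

x ≡ 354 (mod 504).


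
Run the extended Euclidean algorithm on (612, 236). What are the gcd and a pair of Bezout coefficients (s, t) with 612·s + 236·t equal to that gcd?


Euclidean algorithm on (612, 236) — divide until remainder is 0:
  612 = 2 · 236 + 140
  236 = 1 · 140 + 96
  140 = 1 · 96 + 44
  96 = 2 · 44 + 8
  44 = 5 · 8 + 4
  8 = 2 · 4 + 0
gcd(612, 236) = 4.
Track Bezout coefficients alongside the remainders: start with r₀ = 612 = a·1 + b·0 (s = 1, t = 0) and r₁ = 236 = a·0 + b·1 (s = 0, t = 1); each new remainder r_{k+1} = r_{k-1} − q_k·r_k inherits s_{k+1} = s_{k-1} − q_k·s_k, t_{k+1} = t_{k-1} − q_k·t_k, so r_k = a·s_k + b·t_k at every step:
  q = 2: r = 140, s = 1 − 2·0 = 1, t = 0 − 2·1 = -2  (check: 612·1 + 236·(-2) = 140)
  q = 1: r = 96, s = 0 − 1·1 = -1, t = 1 − 1·(-2) = 3  (check: 612·(-1) + 236·3 = 96)
  q = 1: r = 44, s = 1 − 1·(-1) = 2, t = -2 − 1·3 = -5  (check: 612·2 + 236·(-5) = 44)
  q = 2: r = 8, s = -1 − 2·2 = -5, t = 3 − 2·(-5) = 13  (check: 612·(-5) + 236·13 = 8)
  q = 5: r = 4, s = 2 − 5·(-5) = 27, t = -5 − 5·13 = -70  (check: 612·27 + 236·(-70) = 4)
The row with r = 4 (the gcd) gives the Bezout coefficients s = 27, t = -70.
Result: 612 · (27) + 236 · (-70) = 4.

gcd(612, 236) = 4; s = 27, t = -70 (check: 612·27 + 236·(-70) = 4).


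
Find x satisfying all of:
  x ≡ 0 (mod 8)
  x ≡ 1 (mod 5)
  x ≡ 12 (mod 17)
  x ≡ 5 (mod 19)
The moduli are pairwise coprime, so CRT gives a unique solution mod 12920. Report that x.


Product of moduli M = 8 · 5 · 17 · 19 = 12920.
Merge one congruence at a time:
  Start: x ≡ 0 (mod 8).
  Combine with x ≡ 1 (mod 5); new modulus lcm = 40.
    Write x = 0 + 8·t and substitute into x ≡ 1 (mod 5): 8·t ≡ 1 − 0 = 1 (mod 5).
    Reduce coefficients mod 5: 3·t ≡ 1 (mod 5).
    The inverse of 3 mod 5 is 2 (since 3·2 = 6 = 1·5 + 1), so t ≡ 2·1 = 2 ≡ 2 (mod 5).
    Then x = 0 + 8·2 = 16, valid modulo lcm(8, 5) = 40: x ≡ 16 (mod 40).
  Combine with x ≡ 12 (mod 17); new modulus lcm = 680.
    Write x = 16 + 40·t and substitute into x ≡ 12 (mod 17): 40·t ≡ 12 − 16 = -4 (mod 17).
    Reduce coefficients mod 17: 6·t ≡ 13 (mod 17).
    The inverse of 6 mod 17 is 3 (since 6·3 = 18 = 1·17 + 1), so t ≡ 3·13 = 39 ≡ 5 (mod 17).
    Then x = 16 + 40·5 = 216, valid modulo lcm(40, 17) = 680: x ≡ 216 (mod 680).
  Combine with x ≡ 5 (mod 19); new modulus lcm = 12920.
    Write x = 216 + 680·t and substitute into x ≡ 5 (mod 19): 680·t ≡ 5 − 216 = -211 (mod 19).
    Reduce coefficients mod 19: 15·t ≡ 17 (mod 19).
    The inverse of 15 mod 19 is 14 (since 15·14 = 210 = 11·19 + 1), so t ≡ 14·17 = 238 ≡ 10 (mod 19).
    Then x = 216 + 680·10 = 7016, valid modulo lcm(680, 19) = 12920: x ≡ 7016 (mod 12920).
Verify against each original: 7016 mod 8 = 0, 7016 mod 5 = 1, 7016 mod 17 = 12, 7016 mod 19 = 5.

x ≡ 7016 (mod 12920).


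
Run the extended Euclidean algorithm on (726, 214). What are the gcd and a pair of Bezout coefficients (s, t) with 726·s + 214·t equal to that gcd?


Euclidean algorithm on (726, 214) — divide until remainder is 0:
  726 = 3 · 214 + 84
  214 = 2 · 84 + 46
  84 = 1 · 46 + 38
  46 = 1 · 38 + 8
  38 = 4 · 8 + 6
  8 = 1 · 6 + 2
  6 = 3 · 2 + 0
gcd(726, 214) = 2.
Track Bezout coefficients alongside the remainders: start with r₀ = 726 = a·1 + b·0 (s = 1, t = 0) and r₁ = 214 = a·0 + b·1 (s = 0, t = 1); each new remainder r_{k+1} = r_{k-1} − q_k·r_k inherits s_{k+1} = s_{k-1} − q_k·s_k, t_{k+1} = t_{k-1} − q_k·t_k, so r_k = a·s_k + b·t_k at every step:
  q = 3: r = 84, s = 1 − 3·0 = 1, t = 0 − 3·1 = -3  (check: 726·1 + 214·(-3) = 84)
  q = 2: r = 46, s = 0 − 2·1 = -2, t = 1 − 2·(-3) = 7  (check: 726·(-2) + 214·7 = 46)
  q = 1: r = 38, s = 1 − 1·(-2) = 3, t = -3 − 1·7 = -10  (check: 726·3 + 214·(-10) = 38)
  q = 1: r = 8, s = -2 − 1·3 = -5, t = 7 − 1·(-10) = 17  (check: 726·(-5) + 214·17 = 8)
  q = 4: r = 6, s = 3 − 4·(-5) = 23, t = -10 − 4·17 = -78  (check: 726·23 + 214·(-78) = 6)
  q = 1: r = 2, s = -5 − 1·23 = -28, t = 17 − 1·(-78) = 95  (check: 726·(-28) + 214·95 = 2)
The row with r = 2 (the gcd) gives the Bezout coefficients s = -28, t = 95.
Result: 726 · (-28) + 214 · (95) = 2.

gcd(726, 214) = 2; s = -28, t = 95 (check: 726·(-28) + 214·95 = 2).


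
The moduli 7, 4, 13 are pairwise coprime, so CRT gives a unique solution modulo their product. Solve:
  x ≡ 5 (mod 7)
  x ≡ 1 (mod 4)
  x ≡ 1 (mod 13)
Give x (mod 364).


Moduli 7, 4, 13 are pairwise coprime; by CRT there is a unique solution modulo M = 7 · 4 · 13 = 364.
Solve pairwise, accumulating the modulus:
  Start with x ≡ 5 (mod 7).
  Combine with x ≡ 1 (mod 4): since gcd(7, 4) = 1, we get a unique residue mod 28.
    Write x = 5 + 7·t and substitute into x ≡ 1 (mod 4): 7·t ≡ 1 − 5 = -4 (mod 4).
    Reduce coefficients mod 4: 3·t ≡ 0 (mod 4).
    The inverse of 3 mod 4 is 3 (since 3·3 = 9 = 2·4 + 1), so t ≡ 3·0 = 0 ≡ 0 (mod 4).
    Then x = 5 + 7·0 = 5, valid modulo lcm(7, 4) = 28: x ≡ 5 (mod 28).
  Combine with x ≡ 1 (mod 13): since gcd(28, 13) = 1, we get a unique residue mod 364.
    Write x = 5 + 28·t and substitute into x ≡ 1 (mod 13): 28·t ≡ 1 − 5 = -4 (mod 13).
    Reduce coefficients mod 13: 2·t ≡ 9 (mod 13).
    The inverse of 2 mod 13 is 7 (since 2·7 = 14 = 1·13 + 1), so t ≡ 7·9 = 63 ≡ 11 (mod 13).
    Then x = 5 + 28·11 = 313, valid modulo lcm(28, 13) = 364: x ≡ 313 (mod 364).
Verify: 313 mod 7 = 5 ✓, 313 mod 4 = 1 ✓, 313 mod 13 = 1 ✓.

x ≡ 313 (mod 364).


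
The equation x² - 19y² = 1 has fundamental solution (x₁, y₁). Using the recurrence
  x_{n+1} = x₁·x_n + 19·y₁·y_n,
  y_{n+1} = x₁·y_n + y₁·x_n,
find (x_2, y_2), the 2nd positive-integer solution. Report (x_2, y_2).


Step 1: Find the fundamental solution (x₁, y₁) of x² - 19y² = 1.
  Expand √19 as a continued fraction. a₀ = ⌊√19⌋ = 4; iterate m_{k+1} = d_k·a_k − m_k, d_{k+1} = (19 − m_{k+1}²)/d_k, a_{k+1} = ⌊(a₀ + m_{k+1})/d_{k+1}⌋ (starting m₀ = 0, d₀ = 1), with convergents p_k = a_k·p_{k-1} + p_{k-2}, q_k = a_k·q_{k-1} + q_{k-2} (p₋₁ = 1, q₋₁ = 0):
  k = 0: a₀ = 4; p₀/q₀ = 4/1; p₀² − 19·q₀² = 16 − 19 = -3.
  k = 1: m = 4, d = 3, a = ⌊(4 + 4)/3⌋ = 2; p/q = (2·4 + 1)/(2·1 + 0) = 9/2; p² − 19·q² = 81 − 76 = 5.
  k = 2: m = 2, d = 5, a = ⌊(4 + 2)/5⌋ = 1; p/q = (1·9 + 4)/(1·2 + 1) = 13/3; p² − 19·q² = 169 − 171 = -2.
  k = 3: m = 3, d = 2, a = ⌊(4 + 3)/2⌋ = 3; p/q = (3·13 + 9)/(3·3 + 2) = 48/11; p² − 19·q² = 2304 − 2299 = 5.
  k = 4: m = 3, d = 5, a = ⌊(4 + 3)/5⌋ = 1; p/q = (1·48 + 13)/(1·11 + 3) = 61/14; p² − 19·q² = 3721 − 3724 = -3.
  k = 5: m = 2, d = 3, a = ⌊(4 + 2)/3⌋ = 2; p/q = (2·61 + 48)/(2·14 + 11) = 170/39; p² − 19·q² = 28900 − 28899 = 1.
  The first convergent with p² − 19·q² = 1 gives the fundamental solution (x₁, y₁) = (170, 39).
Step 2: Apply the recurrence (x_{n+1}, y_{n+1}) = (x₁x_n + 19y₁y_n, x₁y_n + y₁x_n) repeatedly.
  From (x_1, y_1) = (170, 39): x_2 = 170·170 + 19·39·39 = 57799; y_2 = 170·39 + 39·170 = 13260.
Step 3: Verify x_2² - 19·y_2² = 3340724401 - 3340724400 = 1 (should be 1). ✓

(x_1, y_1) = (170, 39); (x_2, y_2) = (57799, 13260).


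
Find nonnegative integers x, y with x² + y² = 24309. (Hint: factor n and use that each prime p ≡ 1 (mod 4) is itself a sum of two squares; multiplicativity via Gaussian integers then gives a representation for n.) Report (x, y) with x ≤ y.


Step 1: Factor n = 24309 = 3^2 · 37 · 73.
Step 2: Check the mod-4 condition on each prime factor: 3 ≡ 3 (mod 4), exponent 2 (must be even); 37 ≡ 1 (mod 4), exponent 1; 73 ≡ 1 (mod 4), exponent 1.
All primes ≡ 3 (mod 4) appear to even exponent (or don't appear), so by the two-squares theorem n IS expressible as a sum of two squares.
Step 3: Build a representation. Group n = k² · m with k = 3 and m = 37 · 73 = 2701 (a product of primes ≡ 1 (mod 4)); a representation of m scales to one of n via (k·x)² + (k·y)² = k²(x² + y²). Each prime p ≡ 1 (mod 4) is itself a sum of two squares; find a² by testing p − a² for a perfect square:
  37: 37 − 1² = 36 = 6² ⇒ 37 = 1² + 6².
  73: 73 − 1² = 72, 73 − 2² = 69, 73 − 3² = 64 = 8² ⇒ 73 = 3² + 8².
  Combine using the Brahmagupta–Fibonacci identity (a² + b²)(c² + d²) = (ac − bd)² + (ad + bc)² = (ac + bd)² + (ad − bc)²:
  37 · 73 = 2701: from (1² + 6²)(3² + 8²), take (1·3 − 6·8, 1·8 + 6·3) = (3 − 48, 8 + 18) = (-45, 26); dropping signs (only squares matter) gives (45, 26); check 45² + 26² = 2025 + 676 = 2701 ✓.
  Scale by k = 3: (3·45, 3·26) = (135, 78).
Step 4: Order so x ≤ y and verify: 78² + 135² = 6084 + 18225 = 24309 = n. ✓

n = 24309 = 78² + 135² (one valid representation with x ≤ y).


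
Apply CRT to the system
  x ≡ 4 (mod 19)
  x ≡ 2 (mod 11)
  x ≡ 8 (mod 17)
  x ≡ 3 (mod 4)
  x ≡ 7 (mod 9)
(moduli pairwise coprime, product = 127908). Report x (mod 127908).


Product of moduli M = 19 · 11 · 17 · 4 · 9 = 127908.
Merge one congruence at a time:
  Start: x ≡ 4 (mod 19).
  Combine with x ≡ 2 (mod 11); new modulus lcm = 209.
    Write x = 4 + 19·t and substitute into x ≡ 2 (mod 11): 19·t ≡ 2 − 4 = -2 (mod 11).
    Reduce coefficients mod 11: 8·t ≡ 9 (mod 11).
    The inverse of 8 mod 11 is 7 (since 8·7 = 56 = 5·11 + 1), so t ≡ 7·9 = 63 ≡ 8 (mod 11).
    Then x = 4 + 19·8 = 156, valid modulo lcm(19, 11) = 209: x ≡ 156 (mod 209).
  Combine with x ≡ 8 (mod 17); new modulus lcm = 3553.
    Write x = 156 + 209·t and substitute into x ≡ 8 (mod 17): 209·t ≡ 8 − 156 = -148 (mod 17).
    Reduce coefficients mod 17: 5·t ≡ 5 (mod 17).
    The inverse of 5 mod 17 is 7 (since 5·7 = 35 = 2·17 + 1), so t ≡ 7·5 = 35 ≡ 1 (mod 17).
    Then x = 156 + 209·1 = 365, valid modulo lcm(209, 17) = 3553: x ≡ 365 (mod 3553).
  Combine with x ≡ 3 (mod 4); new modulus lcm = 14212.
    Write x = 365 + 3553·t and substitute into x ≡ 3 (mod 4): 3553·t ≡ 3 − 365 = -362 (mod 4).
    Reduce coefficients mod 4: 1·t ≡ 2 (mod 4).
    So t ≡ 2 (mod 4).
    Then x = 365 + 3553·2 = 7471, valid modulo lcm(3553, 4) = 14212: x ≡ 7471 (mod 14212).
  Combine with x ≡ 7 (mod 9); new modulus lcm = 127908.
    Write x = 7471 + 14212·t and substitute into x ≡ 7 (mod 9): 14212·t ≡ 7 − 7471 = -7464 (mod 9).
    Reduce coefficients mod 9: 1·t ≡ 6 (mod 9).
    So t ≡ 6 (mod 9).
    Then x = 7471 + 14212·6 = 92743, valid modulo lcm(14212, 9) = 127908: x ≡ 92743 (mod 127908).
Verify against each original: 92743 mod 19 = 4, 92743 mod 11 = 2, 92743 mod 17 = 8, 92743 mod 4 = 3, 92743 mod 9 = 7.

x ≡ 92743 (mod 127908).


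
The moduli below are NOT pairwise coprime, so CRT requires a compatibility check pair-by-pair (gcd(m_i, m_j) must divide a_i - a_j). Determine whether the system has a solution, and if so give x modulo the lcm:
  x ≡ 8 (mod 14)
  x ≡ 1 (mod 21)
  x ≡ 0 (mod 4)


Moduli 14, 21, 4 are not pairwise coprime, so CRT works modulo lcm(m_i) when all pairwise compatibility conditions hold.
Pairwise compatibility: gcd(m_i, m_j) must divide a_i - a_j for every pair.
Merge one congruence at a time:
  Start: x ≡ 8 (mod 14).
  Combine with x ≡ 1 (mod 21): gcd(14, 21) = 7; 1 - 8 = -7, which IS divisible by 7, so compatible.
    Write x = 8 + 14·t and substitute into x ≡ 1 (mod 21): 14·t ≡ 1 − 8 = -7 (mod 21).
    Divide the congruence (and modulus) by g = 7: 2·t ≡ -1 (mod 3).
    Reduce coefficients mod 3: 2·t ≡ 2 (mod 3).
    The inverse of 2 mod 3 is 2 (since 2·2 = 4 = 1·3 + 1), so t ≡ 2·2 = 4 ≡ 1 (mod 3).
    Then x = 8 + 14·1 = 22, valid modulo lcm(14, 21) = 42: x ≡ 22 (mod 42).
  Combine with x ≡ 0 (mod 4): gcd(42, 4) = 2; 0 - 22 = -22, which IS divisible by 2, so compatible.
    Write x = 22 + 42·t and substitute into x ≡ 0 (mod 4): 42·t ≡ 0 − 22 = -22 (mod 4).
    Divide the congruence (and modulus) by g = 2: 21·t ≡ -11 (mod 2).
    Reduce coefficients mod 2: 1·t ≡ 1 (mod 2).
    So t ≡ 1 (mod 2).
    Then x = 22 + 42·1 = 64, valid modulo lcm(42, 4) = 84: x ≡ 64 (mod 84).
Verify: 64 mod 14 = 8, 64 mod 21 = 1, 64 mod 4 = 0.

x ≡ 64 (mod 84).


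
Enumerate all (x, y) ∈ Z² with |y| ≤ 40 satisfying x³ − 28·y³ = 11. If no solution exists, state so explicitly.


The equation is x³ - 28y³ = 11. For fixed y, x³ = 28·y³ + 11, so a solution requires the RHS to be a perfect cube.
Strategy: iterate y from -40 to 40, compute RHS = 28·y³ + 11, and check whether it is a (positive or negative) perfect cube.
Check small values of y:
  y = 0: RHS = 11 is not a perfect cube.
  y = 1: RHS = 39 is not a perfect cube.
  y = -1: RHS = -17 is not a perfect cube.
  y = 2: RHS = 235 is not a perfect cube.
  y = -2: RHS = -213 is not a perfect cube.
  y = 3: RHS = 767 is not a perfect cube.
  y = -3: RHS = -745 is not a perfect cube.
Continuing the search up to |y| = 40 finds no solutions either.
No (x, y) in the scanned range satisfies the equation.

No integer solutions with |y| ≤ 40.


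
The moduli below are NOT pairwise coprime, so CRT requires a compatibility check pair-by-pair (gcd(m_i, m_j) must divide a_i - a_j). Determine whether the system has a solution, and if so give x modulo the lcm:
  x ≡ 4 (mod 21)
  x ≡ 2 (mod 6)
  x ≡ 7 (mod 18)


Moduli 21, 6, 18 are not pairwise coprime, so CRT works modulo lcm(m_i) when all pairwise compatibility conditions hold.
Pairwise compatibility: gcd(m_i, m_j) must divide a_i - a_j for every pair.
Merge one congruence at a time:
  Start: x ≡ 4 (mod 21).
  Combine with x ≡ 2 (mod 6): gcd(21, 6) = 3, and 2 - 4 = -2 is NOT divisible by 3.
    ⇒ system is inconsistent (no integer solution).

No solution (the system is inconsistent).


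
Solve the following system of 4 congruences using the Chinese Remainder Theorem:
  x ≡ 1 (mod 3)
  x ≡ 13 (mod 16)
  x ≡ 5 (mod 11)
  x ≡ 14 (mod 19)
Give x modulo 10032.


Product of moduli M = 3 · 16 · 11 · 19 = 10032.
Merge one congruence at a time:
  Start: x ≡ 1 (mod 3).
  Combine with x ≡ 13 (mod 16); new modulus lcm = 48.
    Write x = 1 + 3·t and substitute into x ≡ 13 (mod 16): 3·t ≡ 13 − 1 = 12 (mod 16).
    The inverse of 3 mod 16 is 11 (since 3·11 = 33 = 2·16 + 1), so t ≡ 11·12 = 132 ≡ 4 (mod 16).
    Then x = 1 + 3·4 = 13, valid modulo lcm(3, 16) = 48: x ≡ 13 (mod 48).
  Combine with x ≡ 5 (mod 11); new modulus lcm = 528.
    Write x = 13 + 48·t and substitute into x ≡ 5 (mod 11): 48·t ≡ 5 − 13 = -8 (mod 11).
    Reduce coefficients mod 11: 4·t ≡ 3 (mod 11).
    The inverse of 4 mod 11 is 3 (since 4·3 = 12 = 1·11 + 1), so t ≡ 3·3 = 9 ≡ 9 (mod 11).
    Then x = 13 + 48·9 = 445, valid modulo lcm(48, 11) = 528: x ≡ 445 (mod 528).
  Combine with x ≡ 14 (mod 19); new modulus lcm = 10032.
    Write x = 445 + 528·t and substitute into x ≡ 14 (mod 19): 528·t ≡ 14 − 445 = -431 (mod 19).
    Reduce coefficients mod 19: 15·t ≡ 6 (mod 19).
    The inverse of 15 mod 19 is 14 (since 15·14 = 210 = 11·19 + 1), so t ≡ 14·6 = 84 ≡ 8 (mod 19).
    Then x = 445 + 528·8 = 4669, valid modulo lcm(528, 19) = 10032: x ≡ 4669 (mod 10032).
Verify against each original: 4669 mod 3 = 1, 4669 mod 16 = 13, 4669 mod 11 = 5, 4669 mod 19 = 14.

x ≡ 4669 (mod 10032).


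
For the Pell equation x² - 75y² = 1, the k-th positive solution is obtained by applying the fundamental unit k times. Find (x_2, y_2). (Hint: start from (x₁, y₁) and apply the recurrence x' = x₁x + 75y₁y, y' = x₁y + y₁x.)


Step 1: Find the fundamental solution (x₁, y₁) of x² - 75y² = 1.
  Expand √75 as a continued fraction. a₀ = ⌊√75⌋ = 8; iterate m_{k+1} = d_k·a_k − m_k, d_{k+1} = (75 − m_{k+1}²)/d_k, a_{k+1} = ⌊(a₀ + m_{k+1})/d_{k+1}⌋ (starting m₀ = 0, d₀ = 1), with convergents p_k = a_k·p_{k-1} + p_{k-2}, q_k = a_k·q_{k-1} + q_{k-2} (p₋₁ = 1, q₋₁ = 0):
  k = 0: a₀ = 8; p₀/q₀ = 8/1; p₀² − 75·q₀² = 64 − 75 = -11.
  k = 1: m = 8, d = 11, a = ⌊(8 + 8)/11⌋ = 1; p/q = (1·8 + 1)/(1·1 + 0) = 9/1; p² − 75·q² = 81 − 75 = 6.
  k = 2: m = 3, d = 6, a = ⌊(8 + 3)/6⌋ = 1; p/q = (1·9 + 8)/(1·1 + 1) = 17/2; p² − 75·q² = 289 − 300 = -11.
  k = 3: m = 3, d = 11, a = ⌊(8 + 3)/11⌋ = 1; p/q = (1·17 + 9)/(1·2 + 1) = 26/3; p² − 75·q² = 676 − 675 = 1.
  The first convergent with p² − 75·q² = 1 gives the fundamental solution (x₁, y₁) = (26, 3).
Step 2: Apply the recurrence (x_{n+1}, y_{n+1}) = (x₁x_n + 75y₁y_n, x₁y_n + y₁x_n) repeatedly.
  From (x_1, y_1) = (26, 3): x_2 = 26·26 + 75·3·3 = 1351; y_2 = 26·3 + 3·26 = 156.
Step 3: Verify x_2² - 75·y_2² = 1825201 - 1825200 = 1 (should be 1). ✓

(x_1, y_1) = (26, 3); (x_2, y_2) = (1351, 156).


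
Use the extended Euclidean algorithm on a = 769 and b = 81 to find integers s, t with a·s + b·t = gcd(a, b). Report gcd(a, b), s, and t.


Euclidean algorithm on (769, 81) — divide until remainder is 0:
  769 = 9 · 81 + 40
  81 = 2 · 40 + 1
  40 = 40 · 1 + 0
gcd(769, 81) = 1.
Track Bezout coefficients alongside the remainders: start with r₀ = 769 = a·1 + b·0 (s = 1, t = 0) and r₁ = 81 = a·0 + b·1 (s = 0, t = 1); each new remainder r_{k+1} = r_{k-1} − q_k·r_k inherits s_{k+1} = s_{k-1} − q_k·s_k, t_{k+1} = t_{k-1} − q_k·t_k, so r_k = a·s_k + b·t_k at every step:
  q = 9: r = 40, s = 1 − 9·0 = 1, t = 0 − 9·1 = -9  (check: 769·1 + 81·(-9) = 40)
  q = 2: r = 1, s = 0 − 2·1 = -2, t = 1 − 2·(-9) = 19  (check: 769·(-2) + 81·19 = 1)
The row with r = 1 (the gcd) gives the Bezout coefficients s = -2, t = 19.
Result: 769 · (-2) + 81 · (19) = 1.

gcd(769, 81) = 1; s = -2, t = 19 (check: 769·(-2) + 81·19 = 1).


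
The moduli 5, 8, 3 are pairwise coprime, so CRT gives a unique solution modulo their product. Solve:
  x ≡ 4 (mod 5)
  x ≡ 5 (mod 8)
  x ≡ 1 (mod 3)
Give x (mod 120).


Moduli 5, 8, 3 are pairwise coprime; by CRT there is a unique solution modulo M = 5 · 8 · 3 = 120.
Solve pairwise, accumulating the modulus:
  Start with x ≡ 4 (mod 5).
  Combine with x ≡ 5 (mod 8): since gcd(5, 8) = 1, we get a unique residue mod 40.
    Write x = 4 + 5·t and substitute into x ≡ 5 (mod 8): 5·t ≡ 5 − 4 = 1 (mod 8).
    The inverse of 5 mod 8 is 5 (since 5·5 = 25 = 3·8 + 1), so t ≡ 5·1 = 5 ≡ 5 (mod 8).
    Then x = 4 + 5·5 = 29, valid modulo lcm(5, 8) = 40: x ≡ 29 (mod 40).
  Combine with x ≡ 1 (mod 3): since gcd(40, 3) = 1, we get a unique residue mod 120.
    Write x = 29 + 40·t and substitute into x ≡ 1 (mod 3): 40·t ≡ 1 − 29 = -28 (mod 3).
    Reduce coefficients mod 3: 1·t ≡ 2 (mod 3).
    So t ≡ 2 (mod 3).
    Then x = 29 + 40·2 = 109, valid modulo lcm(40, 3) = 120: x ≡ 109 (mod 120).
Verify: 109 mod 5 = 4 ✓, 109 mod 8 = 5 ✓, 109 mod 3 = 1 ✓.

x ≡ 109 (mod 120).


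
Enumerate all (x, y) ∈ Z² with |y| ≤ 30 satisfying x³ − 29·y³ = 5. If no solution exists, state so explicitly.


The equation is x³ - 29y³ = 5. For fixed y, x³ = 29·y³ + 5, so a solution requires the RHS to be a perfect cube.
Strategy: iterate y from -30 to 30, compute RHS = 29·y³ + 5, and check whether it is a (positive or negative) perfect cube.
Check small values of y:
  y = 0: RHS = 5 is not a perfect cube.
  y = 1: RHS = 34 is not a perfect cube.
  y = -1: RHS = -24 is not a perfect cube.
  y = 2: RHS = 237 is not a perfect cube.
  y = -2: RHS = -227 is not a perfect cube.
  y = 3: RHS = 788 is not a perfect cube.
  y = -3: RHS = -778 is not a perfect cube.
Continuing the search up to |y| = 30 finds no solutions either.
No (x, y) in the scanned range satisfies the equation.

No integer solutions with |y| ≤ 30.


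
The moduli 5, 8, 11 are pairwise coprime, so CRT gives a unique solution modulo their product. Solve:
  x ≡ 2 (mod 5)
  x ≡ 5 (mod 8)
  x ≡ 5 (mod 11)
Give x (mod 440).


Moduli 5, 8, 11 are pairwise coprime; by CRT there is a unique solution modulo M = 5 · 8 · 11 = 440.
Solve pairwise, accumulating the modulus:
  Start with x ≡ 2 (mod 5).
  Combine with x ≡ 5 (mod 8): since gcd(5, 8) = 1, we get a unique residue mod 40.
    Write x = 2 + 5·t and substitute into x ≡ 5 (mod 8): 5·t ≡ 5 − 2 = 3 (mod 8).
    The inverse of 5 mod 8 is 5 (since 5·5 = 25 = 3·8 + 1), so t ≡ 5·3 = 15 ≡ 7 (mod 8).
    Then x = 2 + 5·7 = 37, valid modulo lcm(5, 8) = 40: x ≡ 37 (mod 40).
  Combine with x ≡ 5 (mod 11): since gcd(40, 11) = 1, we get a unique residue mod 440.
    Write x = 37 + 40·t and substitute into x ≡ 5 (mod 11): 40·t ≡ 5 − 37 = -32 (mod 11).
    Reduce coefficients mod 11: 7·t ≡ 1 (mod 11).
    The inverse of 7 mod 11 is 8 (since 7·8 = 56 = 5·11 + 1), so t ≡ 8·1 = 8 ≡ 8 (mod 11).
    Then x = 37 + 40·8 = 357, valid modulo lcm(40, 11) = 440: x ≡ 357 (mod 440).
Verify: 357 mod 5 = 2 ✓, 357 mod 8 = 5 ✓, 357 mod 11 = 5 ✓.

x ≡ 357 (mod 440).


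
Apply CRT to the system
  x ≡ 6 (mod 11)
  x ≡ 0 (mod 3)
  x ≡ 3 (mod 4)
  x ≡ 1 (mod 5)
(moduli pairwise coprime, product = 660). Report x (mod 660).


Product of moduli M = 11 · 3 · 4 · 5 = 660.
Merge one congruence at a time:
  Start: x ≡ 6 (mod 11).
  Combine with x ≡ 0 (mod 3); new modulus lcm = 33.
    Write x = 6 + 11·t and substitute into x ≡ 0 (mod 3): 11·t ≡ 0 − 6 = -6 (mod 3).
    Reduce coefficients mod 3: 2·t ≡ 0 (mod 3).
    The inverse of 2 mod 3 is 2 (since 2·2 = 4 = 1·3 + 1), so t ≡ 2·0 = 0 ≡ 0 (mod 3).
    Then x = 6 + 11·0 = 6, valid modulo lcm(11, 3) = 33: x ≡ 6 (mod 33).
  Combine with x ≡ 3 (mod 4); new modulus lcm = 132.
    Write x = 6 + 33·t and substitute into x ≡ 3 (mod 4): 33·t ≡ 3 − 6 = -3 (mod 4).
    Reduce coefficients mod 4: 1·t ≡ 1 (mod 4).
    So t ≡ 1 (mod 4).
    Then x = 6 + 33·1 = 39, valid modulo lcm(33, 4) = 132: x ≡ 39 (mod 132).
  Combine with x ≡ 1 (mod 5); new modulus lcm = 660.
    Write x = 39 + 132·t and substitute into x ≡ 1 (mod 5): 132·t ≡ 1 − 39 = -38 (mod 5).
    Reduce coefficients mod 5: 2·t ≡ 2 (mod 5).
    The inverse of 2 mod 5 is 3 (since 2·3 = 6 = 1·5 + 1), so t ≡ 3·2 = 6 ≡ 1 (mod 5).
    Then x = 39 + 132·1 = 171, valid modulo lcm(132, 5) = 660: x ≡ 171 (mod 660).
Verify against each original: 171 mod 11 = 6, 171 mod 3 = 0, 171 mod 4 = 3, 171 mod 5 = 1.

x ≡ 171 (mod 660).


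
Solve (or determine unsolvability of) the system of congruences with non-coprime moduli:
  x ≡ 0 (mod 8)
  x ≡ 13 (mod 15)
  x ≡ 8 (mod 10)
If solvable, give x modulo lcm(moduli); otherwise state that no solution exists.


Moduli 8, 15, 10 are not pairwise coprime, so CRT works modulo lcm(m_i) when all pairwise compatibility conditions hold.
Pairwise compatibility: gcd(m_i, m_j) must divide a_i - a_j for every pair.
Merge one congruence at a time:
  Start: x ≡ 0 (mod 8).
  Combine with x ≡ 13 (mod 15): gcd(8, 15) = 1; 13 - 0 = 13, which IS divisible by 1, so compatible.
    Write x = 0 + 8·t and substitute into x ≡ 13 (mod 15): 8·t ≡ 13 − 0 = 13 (mod 15).
    The inverse of 8 mod 15 is 2 (since 8·2 = 16 = 1·15 + 1), so t ≡ 2·13 = 26 ≡ 11 (mod 15).
    Then x = 0 + 8·11 = 88, valid modulo lcm(8, 15) = 120: x ≡ 88 (mod 120).
  Combine with x ≡ 8 (mod 10): gcd(120, 10) = 10; 8 - 88 = -80, which IS divisible by 10, so compatible.
    Write x = 88 + 120·t and substitute into x ≡ 8 (mod 10): 120·t ≡ 8 − 88 = -80 (mod 10).
    Divide the congruence (and modulus) by g = 10: 12·t ≡ -8 (mod 1).
    Modulo 1 every t works; take t = 0.
    Then x = 88 + 120·0 = 88, valid modulo lcm(120, 10) = 120: x ≡ 88 (mod 120).
Verify: 88 mod 8 = 0, 88 mod 15 = 13, 88 mod 10 = 8.

x ≡ 88 (mod 120).


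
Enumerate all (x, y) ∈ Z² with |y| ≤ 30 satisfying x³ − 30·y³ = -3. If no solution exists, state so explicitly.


The equation is x³ - 30y³ = -3. For fixed y, x³ = 30·y³ − 3, so a solution requires the RHS to be a perfect cube.
Strategy: iterate y from -30 to 30, compute RHS = 30·y³ − 3, and check whether it is a (positive or negative) perfect cube.
Check small values of y:
  y = 0: RHS = -3 is not a perfect cube.
  y = 1: RHS = 27 = (3)³ ⇒ x = 3 works.
  y = -1: RHS = -33 is not a perfect cube.
  y = 2: RHS = 237 is not a perfect cube.
  y = -2: RHS = -243 is not a perfect cube.
  y = 3: RHS = 807 is not a perfect cube.
  y = -3: RHS = -813 is not a perfect cube.
Continuing the search up to |y| = 30 finds no further solutions beyond those listed.
Collected solutions: (3, 1).

Solutions (with |y| ≤ 30): (3, 1).


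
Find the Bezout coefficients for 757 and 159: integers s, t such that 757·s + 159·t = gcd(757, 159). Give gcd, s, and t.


Euclidean algorithm on (757, 159) — divide until remainder is 0:
  757 = 4 · 159 + 121
  159 = 1 · 121 + 38
  121 = 3 · 38 + 7
  38 = 5 · 7 + 3
  7 = 2 · 3 + 1
  3 = 3 · 1 + 0
gcd(757, 159) = 1.
Track Bezout coefficients alongside the remainders: start with r₀ = 757 = a·1 + b·0 (s = 1, t = 0) and r₁ = 159 = a·0 + b·1 (s = 0, t = 1); each new remainder r_{k+1} = r_{k-1} − q_k·r_k inherits s_{k+1} = s_{k-1} − q_k·s_k, t_{k+1} = t_{k-1} − q_k·t_k, so r_k = a·s_k + b·t_k at every step:
  q = 4: r = 121, s = 1 − 4·0 = 1, t = 0 − 4·1 = -4  (check: 757·1 + 159·(-4) = 121)
  q = 1: r = 38, s = 0 − 1·1 = -1, t = 1 − 1·(-4) = 5  (check: 757·(-1) + 159·5 = 38)
  q = 3: r = 7, s = 1 − 3·(-1) = 4, t = -4 − 3·5 = -19  (check: 757·4 + 159·(-19) = 7)
  q = 5: r = 3, s = -1 − 5·4 = -21, t = 5 − 5·(-19) = 100  (check: 757·(-21) + 159·100 = 3)
  q = 2: r = 1, s = 4 − 2·(-21) = 46, t = -19 − 2·100 = -219  (check: 757·46 + 159·(-219) = 1)
The row with r = 1 (the gcd) gives the Bezout coefficients s = 46, t = -219.
Result: 757 · (46) + 159 · (-219) = 1.

gcd(757, 159) = 1; s = 46, t = -219 (check: 757·46 + 159·(-219) = 1).


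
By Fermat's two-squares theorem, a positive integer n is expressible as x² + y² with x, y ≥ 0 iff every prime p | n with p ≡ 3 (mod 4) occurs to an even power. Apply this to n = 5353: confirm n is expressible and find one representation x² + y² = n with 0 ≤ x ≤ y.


Step 1: Factor n = 5353 = 53 · 101.
Step 2: Check the mod-4 condition on each prime factor: 53 ≡ 1 (mod 4), exponent 1; 101 ≡ 1 (mod 4), exponent 1.
All primes ≡ 3 (mod 4) appear to even exponent (or don't appear), so by the two-squares theorem n IS expressible as a sum of two squares.
Step 3: Build a representation. Here n = 53 · 101 is a product of primes ≡ 1 (mod 4). Each prime p ≡ 1 (mod 4) is itself a sum of two squares; find a² by testing p − a² for a perfect square:
  53: 53 − 1² = 52, 53 − 2² = 49 = 7² ⇒ 53 = 2² + 7².
  101: 101 − 1² = 100 = 10² ⇒ 101 = 1² + 10².
  Combine using the Brahmagupta–Fibonacci identity (a² + b²)(c² + d²) = (ac − bd)² + (ad + bc)² = (ac + bd)² + (ad − bc)²:
  53 · 101 = 5353: from (2² + 7²)(1² + 10²), take (2·1 − 7·10, 2·10 + 7·1) = (2 − 70, 20 + 7) = (-68, 27); dropping signs (only squares matter) gives (68, 27); check 68² + 27² = 4624 + 729 = 5353 ✓.
Step 4: Order so x ≤ y and verify: 27² + 68² = 729 + 4624 = 5353 = n. ✓

n = 5353 = 27² + 68² (one valid representation with x ≤ y).
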